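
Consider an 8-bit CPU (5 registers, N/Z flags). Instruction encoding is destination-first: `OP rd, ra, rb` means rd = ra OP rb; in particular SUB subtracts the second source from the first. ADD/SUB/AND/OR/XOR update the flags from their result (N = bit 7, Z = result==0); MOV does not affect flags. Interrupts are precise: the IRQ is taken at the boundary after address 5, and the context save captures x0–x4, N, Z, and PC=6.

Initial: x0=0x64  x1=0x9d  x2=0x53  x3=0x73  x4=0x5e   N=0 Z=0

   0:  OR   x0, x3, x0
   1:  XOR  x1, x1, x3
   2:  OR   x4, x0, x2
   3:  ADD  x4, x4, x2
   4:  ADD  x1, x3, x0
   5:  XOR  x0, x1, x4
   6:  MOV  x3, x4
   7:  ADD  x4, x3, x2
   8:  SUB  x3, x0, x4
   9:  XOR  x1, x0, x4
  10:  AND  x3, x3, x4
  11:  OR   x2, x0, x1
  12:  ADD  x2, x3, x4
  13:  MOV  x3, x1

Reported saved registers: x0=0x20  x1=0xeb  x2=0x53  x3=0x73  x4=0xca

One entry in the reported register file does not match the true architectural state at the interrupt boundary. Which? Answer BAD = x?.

BAD = x1

after  0: x0=0x77 x1=0x9d x2=0x53 x3=0x73 x4=0x5e  N=0 Z=0
after  1: x0=0x77 x1=0xee x2=0x53 x3=0x73 x4=0x5e  N=1 Z=0
after  2: x0=0x77 x1=0xee x2=0x53 x3=0x73 x4=0x77  N=0 Z=0
after  3: x0=0x77 x1=0xee x2=0x53 x3=0x73 x4=0xca  N=1 Z=0
after  4: x0=0x77 x1=0xea x2=0x53 x3=0x73 x4=0xca  N=1 Z=0
after  5: x0=0x20 x1=0xea x2=0x53 x3=0x73 x4=0xca  N=0 Z=0
-- IRQ taken; context saved, return-PC = 6 --
mismatch: x1: reported 0xeb vs actual 0xea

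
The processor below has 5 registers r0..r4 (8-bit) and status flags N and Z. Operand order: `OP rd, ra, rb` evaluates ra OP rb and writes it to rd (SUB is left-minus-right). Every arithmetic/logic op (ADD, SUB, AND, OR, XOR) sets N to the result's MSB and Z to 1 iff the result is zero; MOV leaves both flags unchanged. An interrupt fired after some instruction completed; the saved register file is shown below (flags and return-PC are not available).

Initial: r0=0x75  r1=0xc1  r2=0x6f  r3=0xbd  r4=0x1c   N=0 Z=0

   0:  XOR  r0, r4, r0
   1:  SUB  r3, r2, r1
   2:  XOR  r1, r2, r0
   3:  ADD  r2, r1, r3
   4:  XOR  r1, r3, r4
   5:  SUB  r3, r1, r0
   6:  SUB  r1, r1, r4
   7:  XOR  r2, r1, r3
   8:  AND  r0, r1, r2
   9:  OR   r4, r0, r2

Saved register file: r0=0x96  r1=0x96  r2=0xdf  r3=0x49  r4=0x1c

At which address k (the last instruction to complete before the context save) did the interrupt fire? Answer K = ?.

K = 8

after  0: r0=0x69 r1=0xc1 r2=0x6f r3=0xbd r4=0x1c  N=0 Z=0
after  1: r0=0x69 r1=0xc1 r2=0x6f r3=0xae r4=0x1c  N=1 Z=0
after  2: r0=0x69 r1=0x06 r2=0x6f r3=0xae r4=0x1c  N=0 Z=0
after  3: r0=0x69 r1=0x06 r2=0xb4 r3=0xae r4=0x1c  N=1 Z=0
after  4: r0=0x69 r1=0xb2 r2=0xb4 r3=0xae r4=0x1c  N=1 Z=0
after  5: r0=0x69 r1=0xb2 r2=0xb4 r3=0x49 r4=0x1c  N=0 Z=0
after  6: r0=0x69 r1=0x96 r2=0xb4 r3=0x49 r4=0x1c  N=1 Z=0
after  7: r0=0x69 r1=0x96 r2=0xdf r3=0x49 r4=0x1c  N=1 Z=0
after  8: r0=0x96 r1=0x96 r2=0xdf r3=0x49 r4=0x1c  N=1 Z=0
-- IRQ taken; context saved, return-PC = 9 --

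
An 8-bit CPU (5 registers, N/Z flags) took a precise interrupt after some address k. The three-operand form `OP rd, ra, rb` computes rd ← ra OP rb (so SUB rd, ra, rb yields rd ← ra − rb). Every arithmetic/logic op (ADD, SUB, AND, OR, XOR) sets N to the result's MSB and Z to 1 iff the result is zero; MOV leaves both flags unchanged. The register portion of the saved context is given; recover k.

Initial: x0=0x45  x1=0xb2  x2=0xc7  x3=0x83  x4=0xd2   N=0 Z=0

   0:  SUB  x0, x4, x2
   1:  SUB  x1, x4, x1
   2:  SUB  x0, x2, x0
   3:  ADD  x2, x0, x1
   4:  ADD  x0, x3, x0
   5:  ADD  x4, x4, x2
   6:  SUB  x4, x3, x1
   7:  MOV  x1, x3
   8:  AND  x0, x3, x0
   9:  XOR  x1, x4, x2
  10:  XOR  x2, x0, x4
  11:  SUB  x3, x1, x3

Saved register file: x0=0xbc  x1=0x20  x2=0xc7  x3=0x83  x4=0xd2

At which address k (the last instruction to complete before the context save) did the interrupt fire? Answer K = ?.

after  0: x0=0x0b x1=0xb2 x2=0xc7 x3=0x83 x4=0xd2  N=0 Z=0
after  1: x0=0x0b x1=0x20 x2=0xc7 x3=0x83 x4=0xd2  N=0 Z=0
after  2: x0=0xbc x1=0x20 x2=0xc7 x3=0x83 x4=0xd2  N=1 Z=0
-- IRQ taken; context saved, return-PC = 3 --

K = 2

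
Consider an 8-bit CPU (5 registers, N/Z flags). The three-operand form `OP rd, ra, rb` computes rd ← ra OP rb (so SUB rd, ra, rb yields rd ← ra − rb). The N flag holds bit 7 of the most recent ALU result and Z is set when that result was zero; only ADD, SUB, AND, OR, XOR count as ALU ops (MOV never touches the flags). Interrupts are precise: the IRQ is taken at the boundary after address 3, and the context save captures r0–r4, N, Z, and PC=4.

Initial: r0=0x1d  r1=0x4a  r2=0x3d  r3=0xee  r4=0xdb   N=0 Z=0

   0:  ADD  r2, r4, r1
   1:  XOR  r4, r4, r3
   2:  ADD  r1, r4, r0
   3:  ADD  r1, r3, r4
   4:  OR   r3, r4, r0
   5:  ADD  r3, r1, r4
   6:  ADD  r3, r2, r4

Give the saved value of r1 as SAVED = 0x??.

SAVED = 0x23

after  0: r0=0x1d r1=0x4a r2=0x25 r3=0xee r4=0xdb  N=0 Z=0
after  1: r0=0x1d r1=0x4a r2=0x25 r3=0xee r4=0x35  N=0 Z=0
after  2: r0=0x1d r1=0x52 r2=0x25 r3=0xee r4=0x35  N=0 Z=0
after  3: r0=0x1d r1=0x23 r2=0x25 r3=0xee r4=0x35  N=0 Z=0
-- IRQ taken; context saved, return-PC = 4 --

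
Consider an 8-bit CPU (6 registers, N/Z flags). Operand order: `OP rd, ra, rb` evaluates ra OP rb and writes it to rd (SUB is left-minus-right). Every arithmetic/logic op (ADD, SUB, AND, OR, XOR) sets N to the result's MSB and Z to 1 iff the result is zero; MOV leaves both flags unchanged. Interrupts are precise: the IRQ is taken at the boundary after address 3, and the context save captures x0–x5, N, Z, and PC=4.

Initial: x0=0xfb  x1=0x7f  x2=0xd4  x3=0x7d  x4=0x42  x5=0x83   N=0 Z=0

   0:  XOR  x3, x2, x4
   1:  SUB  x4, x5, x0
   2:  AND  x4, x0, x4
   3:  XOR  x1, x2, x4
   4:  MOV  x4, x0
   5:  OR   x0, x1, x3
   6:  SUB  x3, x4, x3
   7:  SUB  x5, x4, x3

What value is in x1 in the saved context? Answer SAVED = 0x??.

SAVED = 0x5c

after  0: x0=0xfb x1=0x7f x2=0xd4 x3=0x96 x4=0x42 x5=0x83  N=1 Z=0
after  1: x0=0xfb x1=0x7f x2=0xd4 x3=0x96 x4=0x88 x5=0x83  N=1 Z=0
after  2: x0=0xfb x1=0x7f x2=0xd4 x3=0x96 x4=0x88 x5=0x83  N=1 Z=0
after  3: x0=0xfb x1=0x5c x2=0xd4 x3=0x96 x4=0x88 x5=0x83  N=0 Z=0
-- IRQ taken; context saved, return-PC = 4 --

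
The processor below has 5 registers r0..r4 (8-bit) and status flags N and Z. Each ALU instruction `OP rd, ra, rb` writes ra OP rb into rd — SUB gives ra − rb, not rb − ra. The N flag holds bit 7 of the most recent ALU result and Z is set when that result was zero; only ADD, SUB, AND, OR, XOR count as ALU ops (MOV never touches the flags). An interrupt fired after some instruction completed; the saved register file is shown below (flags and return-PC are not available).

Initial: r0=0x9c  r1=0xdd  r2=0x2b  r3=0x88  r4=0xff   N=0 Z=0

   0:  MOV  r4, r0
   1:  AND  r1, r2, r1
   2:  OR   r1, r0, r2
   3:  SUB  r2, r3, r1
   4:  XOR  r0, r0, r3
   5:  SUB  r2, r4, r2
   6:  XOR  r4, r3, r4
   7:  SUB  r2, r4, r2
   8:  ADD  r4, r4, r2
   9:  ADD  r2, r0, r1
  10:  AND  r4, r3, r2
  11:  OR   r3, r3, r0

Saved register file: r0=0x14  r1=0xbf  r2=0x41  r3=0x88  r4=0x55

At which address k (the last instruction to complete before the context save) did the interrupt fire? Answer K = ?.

after  0: r0=0x9c r1=0xdd r2=0x2b r3=0x88 r4=0x9c  N=0 Z=0
after  1: r0=0x9c r1=0x09 r2=0x2b r3=0x88 r4=0x9c  N=0 Z=0
after  2: r0=0x9c r1=0xbf r2=0x2b r3=0x88 r4=0x9c  N=1 Z=0
after  3: r0=0x9c r1=0xbf r2=0xc9 r3=0x88 r4=0x9c  N=1 Z=0
after  4: r0=0x14 r1=0xbf r2=0xc9 r3=0x88 r4=0x9c  N=0 Z=0
after  5: r0=0x14 r1=0xbf r2=0xd3 r3=0x88 r4=0x9c  N=1 Z=0
after  6: r0=0x14 r1=0xbf r2=0xd3 r3=0x88 r4=0x14  N=0 Z=0
after  7: r0=0x14 r1=0xbf r2=0x41 r3=0x88 r4=0x14  N=0 Z=0
after  8: r0=0x14 r1=0xbf r2=0x41 r3=0x88 r4=0x55  N=0 Z=0
-- IRQ taken; context saved, return-PC = 9 --

K = 8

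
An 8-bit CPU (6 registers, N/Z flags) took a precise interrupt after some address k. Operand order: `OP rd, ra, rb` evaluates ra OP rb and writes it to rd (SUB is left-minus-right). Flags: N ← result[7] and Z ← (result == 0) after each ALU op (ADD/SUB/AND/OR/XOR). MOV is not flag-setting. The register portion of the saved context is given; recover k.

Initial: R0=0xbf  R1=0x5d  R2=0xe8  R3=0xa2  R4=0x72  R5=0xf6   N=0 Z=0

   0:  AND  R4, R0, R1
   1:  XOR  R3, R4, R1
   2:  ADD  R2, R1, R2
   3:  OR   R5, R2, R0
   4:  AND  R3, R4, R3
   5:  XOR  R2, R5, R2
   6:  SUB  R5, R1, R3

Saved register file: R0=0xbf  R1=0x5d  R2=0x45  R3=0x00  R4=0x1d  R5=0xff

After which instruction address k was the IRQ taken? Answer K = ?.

K = 4

after  0: R0=0xbf R1=0x5d R2=0xe8 R3=0xa2 R4=0x1d R5=0xf6  N=0 Z=0
after  1: R0=0xbf R1=0x5d R2=0xe8 R3=0x40 R4=0x1d R5=0xf6  N=0 Z=0
after  2: R0=0xbf R1=0x5d R2=0x45 R3=0x40 R4=0x1d R5=0xf6  N=0 Z=0
after  3: R0=0xbf R1=0x5d R2=0x45 R3=0x40 R4=0x1d R5=0xff  N=1 Z=0
after  4: R0=0xbf R1=0x5d R2=0x45 R3=0x00 R4=0x1d R5=0xff  N=0 Z=1
-- IRQ taken; context saved, return-PC = 5 --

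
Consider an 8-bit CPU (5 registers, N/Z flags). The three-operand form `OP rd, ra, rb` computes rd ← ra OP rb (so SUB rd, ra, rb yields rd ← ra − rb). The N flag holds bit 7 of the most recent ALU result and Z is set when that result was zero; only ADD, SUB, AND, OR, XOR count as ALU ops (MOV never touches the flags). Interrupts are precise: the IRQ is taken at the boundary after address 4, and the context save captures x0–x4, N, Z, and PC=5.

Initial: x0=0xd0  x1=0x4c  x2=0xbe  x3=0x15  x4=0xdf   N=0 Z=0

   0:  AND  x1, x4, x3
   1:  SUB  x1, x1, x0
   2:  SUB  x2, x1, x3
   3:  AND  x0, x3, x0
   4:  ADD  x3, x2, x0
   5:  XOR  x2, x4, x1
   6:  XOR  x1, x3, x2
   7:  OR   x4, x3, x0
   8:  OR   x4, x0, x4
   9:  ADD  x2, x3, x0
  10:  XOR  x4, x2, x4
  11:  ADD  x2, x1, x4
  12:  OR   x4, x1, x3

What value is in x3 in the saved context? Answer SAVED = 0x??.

after  0: x0=0xd0 x1=0x15 x2=0xbe x3=0x15 x4=0xdf  N=0 Z=0
after  1: x0=0xd0 x1=0x45 x2=0xbe x3=0x15 x4=0xdf  N=0 Z=0
after  2: x0=0xd0 x1=0x45 x2=0x30 x3=0x15 x4=0xdf  N=0 Z=0
after  3: x0=0x10 x1=0x45 x2=0x30 x3=0x15 x4=0xdf  N=0 Z=0
after  4: x0=0x10 x1=0x45 x2=0x30 x3=0x40 x4=0xdf  N=0 Z=0
-- IRQ taken; context saved, return-PC = 5 --

SAVED = 0x40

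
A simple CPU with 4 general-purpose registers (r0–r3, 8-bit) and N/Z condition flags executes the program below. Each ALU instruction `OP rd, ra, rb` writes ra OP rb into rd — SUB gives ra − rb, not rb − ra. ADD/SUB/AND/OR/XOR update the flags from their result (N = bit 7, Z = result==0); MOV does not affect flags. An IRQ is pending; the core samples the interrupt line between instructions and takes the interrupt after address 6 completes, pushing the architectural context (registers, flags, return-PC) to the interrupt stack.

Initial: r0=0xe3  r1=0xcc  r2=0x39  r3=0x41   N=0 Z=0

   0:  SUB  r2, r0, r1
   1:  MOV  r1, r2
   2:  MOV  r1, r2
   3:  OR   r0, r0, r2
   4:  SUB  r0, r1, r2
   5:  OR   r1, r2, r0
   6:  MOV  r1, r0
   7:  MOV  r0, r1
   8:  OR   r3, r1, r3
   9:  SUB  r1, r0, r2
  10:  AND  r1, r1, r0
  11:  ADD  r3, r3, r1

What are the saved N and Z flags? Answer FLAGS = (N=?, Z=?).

FLAGS = (N=0, Z=0)

after  0: r0=0xe3 r1=0xcc r2=0x17 r3=0x41  N=0 Z=0
after  1: r0=0xe3 r1=0x17 r2=0x17 r3=0x41  N=0 Z=0
after  2: r0=0xe3 r1=0x17 r2=0x17 r3=0x41  N=0 Z=0
after  3: r0=0xf7 r1=0x17 r2=0x17 r3=0x41  N=1 Z=0
after  4: r0=0x00 r1=0x17 r2=0x17 r3=0x41  N=0 Z=1
after  5: r0=0x00 r1=0x17 r2=0x17 r3=0x41  N=0 Z=0
after  6: r0=0x00 r1=0x00 r2=0x17 r3=0x41  N=0 Z=0
-- IRQ taken; context saved, return-PC = 7 --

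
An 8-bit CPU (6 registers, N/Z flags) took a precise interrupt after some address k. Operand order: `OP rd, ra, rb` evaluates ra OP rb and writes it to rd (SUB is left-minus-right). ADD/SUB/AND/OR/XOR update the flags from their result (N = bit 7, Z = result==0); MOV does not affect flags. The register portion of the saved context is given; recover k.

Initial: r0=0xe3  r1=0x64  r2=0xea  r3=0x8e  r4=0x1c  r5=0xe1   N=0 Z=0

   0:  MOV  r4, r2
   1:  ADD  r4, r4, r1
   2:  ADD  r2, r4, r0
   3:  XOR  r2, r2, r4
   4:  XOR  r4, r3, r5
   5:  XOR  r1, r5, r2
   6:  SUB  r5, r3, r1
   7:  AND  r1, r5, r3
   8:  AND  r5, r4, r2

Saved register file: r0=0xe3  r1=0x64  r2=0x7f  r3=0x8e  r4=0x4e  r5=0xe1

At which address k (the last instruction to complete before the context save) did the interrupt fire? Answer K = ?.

K = 3

after  0: r0=0xe3 r1=0x64 r2=0xea r3=0x8e r4=0xea r5=0xe1  N=0 Z=0
after  1: r0=0xe3 r1=0x64 r2=0xea r3=0x8e r4=0x4e r5=0xe1  N=0 Z=0
after  2: r0=0xe3 r1=0x64 r2=0x31 r3=0x8e r4=0x4e r5=0xe1  N=0 Z=0
after  3: r0=0xe3 r1=0x64 r2=0x7f r3=0x8e r4=0x4e r5=0xe1  N=0 Z=0
-- IRQ taken; context saved, return-PC = 4 --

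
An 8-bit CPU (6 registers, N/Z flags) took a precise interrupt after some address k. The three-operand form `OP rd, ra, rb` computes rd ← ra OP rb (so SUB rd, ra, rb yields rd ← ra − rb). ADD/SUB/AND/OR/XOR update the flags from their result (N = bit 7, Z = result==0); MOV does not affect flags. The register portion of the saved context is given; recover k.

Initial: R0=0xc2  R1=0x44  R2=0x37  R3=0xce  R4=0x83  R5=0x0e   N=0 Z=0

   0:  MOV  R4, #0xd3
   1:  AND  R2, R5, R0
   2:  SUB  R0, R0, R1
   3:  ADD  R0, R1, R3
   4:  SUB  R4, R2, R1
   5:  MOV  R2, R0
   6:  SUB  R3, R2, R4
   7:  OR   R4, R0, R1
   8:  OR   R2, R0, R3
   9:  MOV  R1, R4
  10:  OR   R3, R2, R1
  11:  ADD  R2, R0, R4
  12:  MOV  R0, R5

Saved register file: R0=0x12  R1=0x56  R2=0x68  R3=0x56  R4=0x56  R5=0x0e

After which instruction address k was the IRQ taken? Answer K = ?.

K = 11

after  0: R0=0xc2 R1=0x44 R2=0x37 R3=0xce R4=0xd3 R5=0x0e  N=0 Z=0
after  1: R0=0xc2 R1=0x44 R2=0x02 R3=0xce R4=0xd3 R5=0x0e  N=0 Z=0
after  2: R0=0x7e R1=0x44 R2=0x02 R3=0xce R4=0xd3 R5=0x0e  N=0 Z=0
after  3: R0=0x12 R1=0x44 R2=0x02 R3=0xce R4=0xd3 R5=0x0e  N=0 Z=0
after  4: R0=0x12 R1=0x44 R2=0x02 R3=0xce R4=0xbe R5=0x0e  N=1 Z=0
after  5: R0=0x12 R1=0x44 R2=0x12 R3=0xce R4=0xbe R5=0x0e  N=1 Z=0
after  6: R0=0x12 R1=0x44 R2=0x12 R3=0x54 R4=0xbe R5=0x0e  N=0 Z=0
after  7: R0=0x12 R1=0x44 R2=0x12 R3=0x54 R4=0x56 R5=0x0e  N=0 Z=0
after  8: R0=0x12 R1=0x44 R2=0x56 R3=0x54 R4=0x56 R5=0x0e  N=0 Z=0
after  9: R0=0x12 R1=0x56 R2=0x56 R3=0x54 R4=0x56 R5=0x0e  N=0 Z=0
after 10: R0=0x12 R1=0x56 R2=0x56 R3=0x56 R4=0x56 R5=0x0e  N=0 Z=0
after 11: R0=0x12 R1=0x56 R2=0x68 R3=0x56 R4=0x56 R5=0x0e  N=0 Z=0
-- IRQ taken; context saved, return-PC = 12 --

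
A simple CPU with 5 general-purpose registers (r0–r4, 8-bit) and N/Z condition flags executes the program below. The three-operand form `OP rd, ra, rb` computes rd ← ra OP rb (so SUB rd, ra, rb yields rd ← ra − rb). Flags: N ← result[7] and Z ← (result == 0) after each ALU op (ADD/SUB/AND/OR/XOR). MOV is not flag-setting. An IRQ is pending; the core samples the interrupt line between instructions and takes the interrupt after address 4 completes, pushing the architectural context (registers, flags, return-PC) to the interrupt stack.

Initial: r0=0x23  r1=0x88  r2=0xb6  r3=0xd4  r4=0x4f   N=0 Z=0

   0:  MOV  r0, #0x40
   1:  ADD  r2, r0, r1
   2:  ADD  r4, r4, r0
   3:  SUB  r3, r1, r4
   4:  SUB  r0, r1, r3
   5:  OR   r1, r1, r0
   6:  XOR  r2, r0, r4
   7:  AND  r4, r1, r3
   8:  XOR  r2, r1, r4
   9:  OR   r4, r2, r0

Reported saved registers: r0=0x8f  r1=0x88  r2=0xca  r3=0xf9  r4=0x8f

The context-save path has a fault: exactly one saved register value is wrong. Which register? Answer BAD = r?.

BAD = r2

after  0: r0=0x40 r1=0x88 r2=0xb6 r3=0xd4 r4=0x4f  N=0 Z=0
after  1: r0=0x40 r1=0x88 r2=0xc8 r3=0xd4 r4=0x4f  N=1 Z=0
after  2: r0=0x40 r1=0x88 r2=0xc8 r3=0xd4 r4=0x8f  N=1 Z=0
after  3: r0=0x40 r1=0x88 r2=0xc8 r3=0xf9 r4=0x8f  N=1 Z=0
after  4: r0=0x8f r1=0x88 r2=0xc8 r3=0xf9 r4=0x8f  N=1 Z=0
-- IRQ taken; context saved, return-PC = 5 --
mismatch: r2: reported 0xca vs actual 0xc8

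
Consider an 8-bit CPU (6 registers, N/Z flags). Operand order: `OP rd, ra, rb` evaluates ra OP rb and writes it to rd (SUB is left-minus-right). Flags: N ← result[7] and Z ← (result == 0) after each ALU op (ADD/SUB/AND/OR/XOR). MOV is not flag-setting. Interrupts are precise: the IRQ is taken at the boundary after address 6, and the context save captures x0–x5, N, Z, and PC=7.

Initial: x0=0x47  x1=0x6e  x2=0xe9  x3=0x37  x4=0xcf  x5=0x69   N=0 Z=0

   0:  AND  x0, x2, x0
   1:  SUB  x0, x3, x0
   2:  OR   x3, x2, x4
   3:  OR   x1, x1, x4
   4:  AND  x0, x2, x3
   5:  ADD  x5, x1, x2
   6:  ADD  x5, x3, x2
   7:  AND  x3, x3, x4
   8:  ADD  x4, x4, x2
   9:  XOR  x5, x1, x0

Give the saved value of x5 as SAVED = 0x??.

SAVED = 0xd8

after  0: x0=0x41 x1=0x6e x2=0xe9 x3=0x37 x4=0xcf x5=0x69  N=0 Z=0
after  1: x0=0xf6 x1=0x6e x2=0xe9 x3=0x37 x4=0xcf x5=0x69  N=1 Z=0
after  2: x0=0xf6 x1=0x6e x2=0xe9 x3=0xef x4=0xcf x5=0x69  N=1 Z=0
after  3: x0=0xf6 x1=0xef x2=0xe9 x3=0xef x4=0xcf x5=0x69  N=1 Z=0
after  4: x0=0xe9 x1=0xef x2=0xe9 x3=0xef x4=0xcf x5=0x69  N=1 Z=0
after  5: x0=0xe9 x1=0xef x2=0xe9 x3=0xef x4=0xcf x5=0xd8  N=1 Z=0
after  6: x0=0xe9 x1=0xef x2=0xe9 x3=0xef x4=0xcf x5=0xd8  N=1 Z=0
-- IRQ taken; context saved, return-PC = 7 --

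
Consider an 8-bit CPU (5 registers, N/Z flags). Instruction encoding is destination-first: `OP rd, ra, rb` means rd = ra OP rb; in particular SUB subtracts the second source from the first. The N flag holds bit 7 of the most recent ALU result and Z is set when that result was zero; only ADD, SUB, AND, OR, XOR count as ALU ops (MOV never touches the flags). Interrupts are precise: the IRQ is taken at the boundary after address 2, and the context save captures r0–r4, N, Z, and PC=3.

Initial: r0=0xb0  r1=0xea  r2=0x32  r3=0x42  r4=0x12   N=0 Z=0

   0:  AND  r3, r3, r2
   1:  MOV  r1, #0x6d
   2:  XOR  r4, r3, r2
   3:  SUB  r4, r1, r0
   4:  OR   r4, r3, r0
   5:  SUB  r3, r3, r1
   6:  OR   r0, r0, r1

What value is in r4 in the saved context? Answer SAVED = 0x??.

SAVED = 0x30

after  0: r0=0xb0 r1=0xea r2=0x32 r3=0x02 r4=0x12  N=0 Z=0
after  1: r0=0xb0 r1=0x6d r2=0x32 r3=0x02 r4=0x12  N=0 Z=0
after  2: r0=0xb0 r1=0x6d r2=0x32 r3=0x02 r4=0x30  N=0 Z=0
-- IRQ taken; context saved, return-PC = 3 --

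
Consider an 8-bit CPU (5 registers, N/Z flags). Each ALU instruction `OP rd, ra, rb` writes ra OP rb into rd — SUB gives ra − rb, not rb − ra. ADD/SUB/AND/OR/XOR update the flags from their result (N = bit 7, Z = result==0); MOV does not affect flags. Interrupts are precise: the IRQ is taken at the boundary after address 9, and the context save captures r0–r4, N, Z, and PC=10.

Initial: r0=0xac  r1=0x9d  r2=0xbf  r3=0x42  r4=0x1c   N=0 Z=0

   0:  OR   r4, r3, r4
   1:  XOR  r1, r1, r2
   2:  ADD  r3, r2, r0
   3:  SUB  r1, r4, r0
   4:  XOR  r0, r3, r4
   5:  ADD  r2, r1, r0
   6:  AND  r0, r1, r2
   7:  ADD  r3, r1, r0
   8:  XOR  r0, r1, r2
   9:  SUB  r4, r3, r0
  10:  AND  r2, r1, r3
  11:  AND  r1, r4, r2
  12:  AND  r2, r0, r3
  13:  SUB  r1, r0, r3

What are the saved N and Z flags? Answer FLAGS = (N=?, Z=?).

FLAGS = (N=1, Z=0)

after  0: r0=0xac r1=0x9d r2=0xbf r3=0x42 r4=0x5e  N=0 Z=0
after  1: r0=0xac r1=0x22 r2=0xbf r3=0x42 r4=0x5e  N=0 Z=0
after  2: r0=0xac r1=0x22 r2=0xbf r3=0x6b r4=0x5e  N=0 Z=0
after  3: r0=0xac r1=0xb2 r2=0xbf r3=0x6b r4=0x5e  N=1 Z=0
after  4: r0=0x35 r1=0xb2 r2=0xbf r3=0x6b r4=0x5e  N=0 Z=0
after  5: r0=0x35 r1=0xb2 r2=0xe7 r3=0x6b r4=0x5e  N=1 Z=0
after  6: r0=0xa2 r1=0xb2 r2=0xe7 r3=0x6b r4=0x5e  N=1 Z=0
after  7: r0=0xa2 r1=0xb2 r2=0xe7 r3=0x54 r4=0x5e  N=0 Z=0
after  8: r0=0x55 r1=0xb2 r2=0xe7 r3=0x54 r4=0x5e  N=0 Z=0
after  9: r0=0x55 r1=0xb2 r2=0xe7 r3=0x54 r4=0xff  N=1 Z=0
-- IRQ taken; context saved, return-PC = 10 --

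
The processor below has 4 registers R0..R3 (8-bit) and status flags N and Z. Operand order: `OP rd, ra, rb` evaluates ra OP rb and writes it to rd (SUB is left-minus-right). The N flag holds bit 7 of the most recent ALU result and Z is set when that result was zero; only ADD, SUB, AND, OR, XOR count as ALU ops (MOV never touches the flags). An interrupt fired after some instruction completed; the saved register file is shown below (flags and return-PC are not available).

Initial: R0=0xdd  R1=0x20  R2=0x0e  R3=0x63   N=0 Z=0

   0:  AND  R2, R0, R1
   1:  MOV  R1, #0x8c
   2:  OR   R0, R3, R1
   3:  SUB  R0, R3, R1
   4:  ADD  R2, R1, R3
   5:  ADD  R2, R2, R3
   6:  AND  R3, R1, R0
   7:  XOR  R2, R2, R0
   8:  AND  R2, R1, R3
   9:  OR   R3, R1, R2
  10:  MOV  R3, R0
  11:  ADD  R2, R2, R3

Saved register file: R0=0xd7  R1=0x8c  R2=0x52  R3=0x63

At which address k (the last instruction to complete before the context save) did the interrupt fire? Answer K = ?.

K = 5

after  0: R0=0xdd R1=0x20 R2=0x00 R3=0x63  N=0 Z=1
after  1: R0=0xdd R1=0x8c R2=0x00 R3=0x63  N=0 Z=1
after  2: R0=0xef R1=0x8c R2=0x00 R3=0x63  N=1 Z=0
after  3: R0=0xd7 R1=0x8c R2=0x00 R3=0x63  N=1 Z=0
after  4: R0=0xd7 R1=0x8c R2=0xef R3=0x63  N=1 Z=0
after  5: R0=0xd7 R1=0x8c R2=0x52 R3=0x63  N=0 Z=0
-- IRQ taken; context saved, return-PC = 6 --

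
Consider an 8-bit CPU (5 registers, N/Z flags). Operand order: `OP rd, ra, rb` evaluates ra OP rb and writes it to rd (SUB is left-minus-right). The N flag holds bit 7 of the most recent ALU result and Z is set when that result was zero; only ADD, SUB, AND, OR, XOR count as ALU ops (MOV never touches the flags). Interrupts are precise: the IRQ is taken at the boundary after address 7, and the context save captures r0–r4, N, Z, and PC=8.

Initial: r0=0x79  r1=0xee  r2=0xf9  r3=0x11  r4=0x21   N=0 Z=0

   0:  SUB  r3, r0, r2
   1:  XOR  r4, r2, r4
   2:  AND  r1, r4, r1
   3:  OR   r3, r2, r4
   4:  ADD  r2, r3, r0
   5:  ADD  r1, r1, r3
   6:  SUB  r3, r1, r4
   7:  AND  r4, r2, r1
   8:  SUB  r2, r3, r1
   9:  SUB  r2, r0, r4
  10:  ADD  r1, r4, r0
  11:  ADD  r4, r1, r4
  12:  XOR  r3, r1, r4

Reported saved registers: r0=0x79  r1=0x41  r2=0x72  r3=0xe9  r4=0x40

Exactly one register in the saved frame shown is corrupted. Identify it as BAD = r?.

BAD = r1

after  0: r0=0x79 r1=0xee r2=0xf9 r3=0x80 r4=0x21  N=1 Z=0
after  1: r0=0x79 r1=0xee r2=0xf9 r3=0x80 r4=0xd8  N=1 Z=0
after  2: r0=0x79 r1=0xc8 r2=0xf9 r3=0x80 r4=0xd8  N=1 Z=0
after  3: r0=0x79 r1=0xc8 r2=0xf9 r3=0xf9 r4=0xd8  N=1 Z=0
after  4: r0=0x79 r1=0xc8 r2=0x72 r3=0xf9 r4=0xd8  N=0 Z=0
after  5: r0=0x79 r1=0xc1 r2=0x72 r3=0xf9 r4=0xd8  N=1 Z=0
after  6: r0=0x79 r1=0xc1 r2=0x72 r3=0xe9 r4=0xd8  N=1 Z=0
after  7: r0=0x79 r1=0xc1 r2=0x72 r3=0xe9 r4=0x40  N=0 Z=0
-- IRQ taken; context saved, return-PC = 8 --
mismatch: r1: reported 0x41 vs actual 0xc1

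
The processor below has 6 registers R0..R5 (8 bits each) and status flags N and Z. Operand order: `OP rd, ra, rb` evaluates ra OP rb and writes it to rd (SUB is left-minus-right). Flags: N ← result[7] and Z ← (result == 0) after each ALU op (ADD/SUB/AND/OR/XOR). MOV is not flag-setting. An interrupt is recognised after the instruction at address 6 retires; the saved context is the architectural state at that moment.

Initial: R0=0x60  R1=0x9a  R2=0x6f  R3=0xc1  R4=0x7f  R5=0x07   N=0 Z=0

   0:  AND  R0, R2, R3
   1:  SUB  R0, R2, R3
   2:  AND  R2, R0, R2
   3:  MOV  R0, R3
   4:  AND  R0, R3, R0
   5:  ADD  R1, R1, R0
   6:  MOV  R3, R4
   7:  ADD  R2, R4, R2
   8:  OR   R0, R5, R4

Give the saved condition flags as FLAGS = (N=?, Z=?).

after  0: R0=0x41 R1=0x9a R2=0x6f R3=0xc1 R4=0x7f R5=0x07  N=0 Z=0
after  1: R0=0xae R1=0x9a R2=0x6f R3=0xc1 R4=0x7f R5=0x07  N=1 Z=0
after  2: R0=0xae R1=0x9a R2=0x2e R3=0xc1 R4=0x7f R5=0x07  N=0 Z=0
after  3: R0=0xc1 R1=0x9a R2=0x2e R3=0xc1 R4=0x7f R5=0x07  N=0 Z=0
after  4: R0=0xc1 R1=0x9a R2=0x2e R3=0xc1 R4=0x7f R5=0x07  N=1 Z=0
after  5: R0=0xc1 R1=0x5b R2=0x2e R3=0xc1 R4=0x7f R5=0x07  N=0 Z=0
after  6: R0=0xc1 R1=0x5b R2=0x2e R3=0x7f R4=0x7f R5=0x07  N=0 Z=0
-- IRQ taken; context saved, return-PC = 7 --

FLAGS = (N=0, Z=0)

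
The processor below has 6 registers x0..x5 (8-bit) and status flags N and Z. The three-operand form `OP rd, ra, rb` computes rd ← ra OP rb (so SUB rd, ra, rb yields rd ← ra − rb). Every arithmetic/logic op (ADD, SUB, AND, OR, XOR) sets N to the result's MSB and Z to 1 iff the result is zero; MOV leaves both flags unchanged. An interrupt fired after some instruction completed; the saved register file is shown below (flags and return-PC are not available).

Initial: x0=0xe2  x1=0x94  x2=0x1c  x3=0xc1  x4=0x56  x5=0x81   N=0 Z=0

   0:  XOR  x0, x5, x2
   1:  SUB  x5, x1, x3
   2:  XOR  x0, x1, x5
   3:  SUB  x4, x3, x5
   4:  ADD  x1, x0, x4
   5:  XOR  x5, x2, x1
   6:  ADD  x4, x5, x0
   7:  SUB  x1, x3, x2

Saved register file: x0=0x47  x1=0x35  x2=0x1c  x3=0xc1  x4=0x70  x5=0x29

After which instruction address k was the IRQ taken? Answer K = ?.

after  0: x0=0x9d x1=0x94 x2=0x1c x3=0xc1 x4=0x56 x5=0x81  N=1 Z=0
after  1: x0=0x9d x1=0x94 x2=0x1c x3=0xc1 x4=0x56 x5=0xd3  N=1 Z=0
after  2: x0=0x47 x1=0x94 x2=0x1c x3=0xc1 x4=0x56 x5=0xd3  N=0 Z=0
after  3: x0=0x47 x1=0x94 x2=0x1c x3=0xc1 x4=0xee x5=0xd3  N=1 Z=0
after  4: x0=0x47 x1=0x35 x2=0x1c x3=0xc1 x4=0xee x5=0xd3  N=0 Z=0
after  5: x0=0x47 x1=0x35 x2=0x1c x3=0xc1 x4=0xee x5=0x29  N=0 Z=0
after  6: x0=0x47 x1=0x35 x2=0x1c x3=0xc1 x4=0x70 x5=0x29  N=0 Z=0
-- IRQ taken; context saved, return-PC = 7 --

K = 6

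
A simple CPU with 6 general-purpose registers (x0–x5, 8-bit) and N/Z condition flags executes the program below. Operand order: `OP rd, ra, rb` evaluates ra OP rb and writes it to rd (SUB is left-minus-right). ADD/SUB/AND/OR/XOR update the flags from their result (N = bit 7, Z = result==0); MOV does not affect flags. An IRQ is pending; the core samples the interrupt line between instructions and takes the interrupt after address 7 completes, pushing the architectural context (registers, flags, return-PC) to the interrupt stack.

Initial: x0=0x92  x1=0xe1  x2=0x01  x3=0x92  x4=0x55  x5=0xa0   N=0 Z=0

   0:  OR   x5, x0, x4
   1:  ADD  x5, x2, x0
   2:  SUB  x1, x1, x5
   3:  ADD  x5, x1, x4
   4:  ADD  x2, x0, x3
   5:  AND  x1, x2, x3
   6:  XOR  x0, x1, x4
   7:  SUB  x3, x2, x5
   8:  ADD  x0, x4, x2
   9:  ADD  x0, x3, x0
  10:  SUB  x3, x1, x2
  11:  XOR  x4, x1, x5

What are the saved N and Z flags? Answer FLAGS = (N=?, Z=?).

FLAGS = (N=1, Z=0)

after  0: x0=0x92 x1=0xe1 x2=0x01 x3=0x92 x4=0x55 x5=0xd7  N=1 Z=0
after  1: x0=0x92 x1=0xe1 x2=0x01 x3=0x92 x4=0x55 x5=0x93  N=1 Z=0
after  2: x0=0x92 x1=0x4e x2=0x01 x3=0x92 x4=0x55 x5=0x93  N=0 Z=0
after  3: x0=0x92 x1=0x4e x2=0x01 x3=0x92 x4=0x55 x5=0xa3  N=1 Z=0
after  4: x0=0x92 x1=0x4e x2=0x24 x3=0x92 x4=0x55 x5=0xa3  N=0 Z=0
after  5: x0=0x92 x1=0x00 x2=0x24 x3=0x92 x4=0x55 x5=0xa3  N=0 Z=1
after  6: x0=0x55 x1=0x00 x2=0x24 x3=0x92 x4=0x55 x5=0xa3  N=0 Z=0
after  7: x0=0x55 x1=0x00 x2=0x24 x3=0x81 x4=0x55 x5=0xa3  N=1 Z=0
-- IRQ taken; context saved, return-PC = 8 --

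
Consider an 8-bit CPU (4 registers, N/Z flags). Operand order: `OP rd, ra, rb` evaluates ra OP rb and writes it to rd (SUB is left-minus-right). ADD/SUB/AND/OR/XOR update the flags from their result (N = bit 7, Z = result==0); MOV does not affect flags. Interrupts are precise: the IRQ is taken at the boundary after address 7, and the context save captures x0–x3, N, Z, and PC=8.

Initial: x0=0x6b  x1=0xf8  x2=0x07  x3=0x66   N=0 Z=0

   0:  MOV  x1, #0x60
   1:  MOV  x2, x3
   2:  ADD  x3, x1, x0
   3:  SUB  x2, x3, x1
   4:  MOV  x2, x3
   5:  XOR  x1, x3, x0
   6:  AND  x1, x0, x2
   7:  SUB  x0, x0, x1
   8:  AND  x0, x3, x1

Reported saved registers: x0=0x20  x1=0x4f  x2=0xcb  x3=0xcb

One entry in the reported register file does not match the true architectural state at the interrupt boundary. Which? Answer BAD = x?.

after  0: x0=0x6b x1=0x60 x2=0x07 x3=0x66  N=0 Z=0
after  1: x0=0x6b x1=0x60 x2=0x66 x3=0x66  N=0 Z=0
after  2: x0=0x6b x1=0x60 x2=0x66 x3=0xcb  N=1 Z=0
after  3: x0=0x6b x1=0x60 x2=0x6b x3=0xcb  N=0 Z=0
after  4: x0=0x6b x1=0x60 x2=0xcb x3=0xcb  N=0 Z=0
after  5: x0=0x6b x1=0xa0 x2=0xcb x3=0xcb  N=1 Z=0
after  6: x0=0x6b x1=0x4b x2=0xcb x3=0xcb  N=0 Z=0
after  7: x0=0x20 x1=0x4b x2=0xcb x3=0xcb  N=0 Z=0
-- IRQ taken; context saved, return-PC = 8 --
mismatch: x1: reported 0x4f vs actual 0x4b

BAD = x1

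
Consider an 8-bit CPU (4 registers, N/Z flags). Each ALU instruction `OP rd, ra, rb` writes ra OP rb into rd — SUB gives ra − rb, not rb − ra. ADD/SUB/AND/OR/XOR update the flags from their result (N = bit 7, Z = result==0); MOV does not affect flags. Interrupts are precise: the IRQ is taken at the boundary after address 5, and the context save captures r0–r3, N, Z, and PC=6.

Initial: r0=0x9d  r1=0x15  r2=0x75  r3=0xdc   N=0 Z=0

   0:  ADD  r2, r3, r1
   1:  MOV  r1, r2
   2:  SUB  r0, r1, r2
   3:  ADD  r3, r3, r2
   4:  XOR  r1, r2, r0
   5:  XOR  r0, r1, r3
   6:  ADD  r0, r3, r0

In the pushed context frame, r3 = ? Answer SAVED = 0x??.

SAVED = 0xcd

after  0: r0=0x9d r1=0x15 r2=0xf1 r3=0xdc  N=1 Z=0
after  1: r0=0x9d r1=0xf1 r2=0xf1 r3=0xdc  N=1 Z=0
after  2: r0=0x00 r1=0xf1 r2=0xf1 r3=0xdc  N=0 Z=1
after  3: r0=0x00 r1=0xf1 r2=0xf1 r3=0xcd  N=1 Z=0
after  4: r0=0x00 r1=0xf1 r2=0xf1 r3=0xcd  N=1 Z=0
after  5: r0=0x3c r1=0xf1 r2=0xf1 r3=0xcd  N=0 Z=0
-- IRQ taken; context saved, return-PC = 6 --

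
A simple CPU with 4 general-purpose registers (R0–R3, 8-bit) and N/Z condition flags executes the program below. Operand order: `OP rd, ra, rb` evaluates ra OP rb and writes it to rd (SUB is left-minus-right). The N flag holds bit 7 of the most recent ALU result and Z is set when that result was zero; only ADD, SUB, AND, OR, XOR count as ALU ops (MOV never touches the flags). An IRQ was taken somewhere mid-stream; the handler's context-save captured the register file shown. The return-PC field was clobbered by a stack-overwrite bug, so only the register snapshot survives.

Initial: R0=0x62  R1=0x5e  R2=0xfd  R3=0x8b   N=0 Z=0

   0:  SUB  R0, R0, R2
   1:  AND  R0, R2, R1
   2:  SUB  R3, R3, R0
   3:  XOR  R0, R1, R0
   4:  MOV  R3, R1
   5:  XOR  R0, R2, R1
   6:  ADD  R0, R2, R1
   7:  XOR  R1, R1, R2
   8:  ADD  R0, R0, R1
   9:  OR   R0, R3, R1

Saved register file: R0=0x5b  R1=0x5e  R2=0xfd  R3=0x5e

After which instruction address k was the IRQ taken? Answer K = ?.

K = 6

after  0: R0=0x65 R1=0x5e R2=0xfd R3=0x8b  N=0 Z=0
after  1: R0=0x5c R1=0x5e R2=0xfd R3=0x8b  N=0 Z=0
after  2: R0=0x5c R1=0x5e R2=0xfd R3=0x2f  N=0 Z=0
after  3: R0=0x02 R1=0x5e R2=0xfd R3=0x2f  N=0 Z=0
after  4: R0=0x02 R1=0x5e R2=0xfd R3=0x5e  N=0 Z=0
after  5: R0=0xa3 R1=0x5e R2=0xfd R3=0x5e  N=1 Z=0
after  6: R0=0x5b R1=0x5e R2=0xfd R3=0x5e  N=0 Z=0
-- IRQ taken; context saved, return-PC = 7 --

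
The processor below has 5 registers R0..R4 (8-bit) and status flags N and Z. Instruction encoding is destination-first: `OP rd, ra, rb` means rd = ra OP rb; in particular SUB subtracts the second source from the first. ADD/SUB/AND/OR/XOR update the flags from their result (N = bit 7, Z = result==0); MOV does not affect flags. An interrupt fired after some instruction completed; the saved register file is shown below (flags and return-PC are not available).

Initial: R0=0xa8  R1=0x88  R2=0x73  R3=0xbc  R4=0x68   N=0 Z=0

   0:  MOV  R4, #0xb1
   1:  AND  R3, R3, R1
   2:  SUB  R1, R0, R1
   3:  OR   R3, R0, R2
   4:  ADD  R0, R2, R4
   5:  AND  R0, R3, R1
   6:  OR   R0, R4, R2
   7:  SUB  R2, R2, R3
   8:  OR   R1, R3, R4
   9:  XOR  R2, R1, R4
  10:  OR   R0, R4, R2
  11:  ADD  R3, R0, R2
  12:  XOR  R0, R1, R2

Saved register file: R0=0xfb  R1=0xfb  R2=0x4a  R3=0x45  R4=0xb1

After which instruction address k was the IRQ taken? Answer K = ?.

after  0: R0=0xa8 R1=0x88 R2=0x73 R3=0xbc R4=0xb1  N=0 Z=0
after  1: R0=0xa8 R1=0x88 R2=0x73 R3=0x88 R4=0xb1  N=1 Z=0
after  2: R0=0xa8 R1=0x20 R2=0x73 R3=0x88 R4=0xb1  N=0 Z=0
after  3: R0=0xa8 R1=0x20 R2=0x73 R3=0xfb R4=0xb1  N=1 Z=0
after  4: R0=0x24 R1=0x20 R2=0x73 R3=0xfb R4=0xb1  N=0 Z=0
after  5: R0=0x20 R1=0x20 R2=0x73 R3=0xfb R4=0xb1  N=0 Z=0
after  6: R0=0xf3 R1=0x20 R2=0x73 R3=0xfb R4=0xb1  N=1 Z=0
after  7: R0=0xf3 R1=0x20 R2=0x78 R3=0xfb R4=0xb1  N=0 Z=0
after  8: R0=0xf3 R1=0xfb R2=0x78 R3=0xfb R4=0xb1  N=1 Z=0
after  9: R0=0xf3 R1=0xfb R2=0x4a R3=0xfb R4=0xb1  N=0 Z=0
after 10: R0=0xfb R1=0xfb R2=0x4a R3=0xfb R4=0xb1  N=1 Z=0
after 11: R0=0xfb R1=0xfb R2=0x4a R3=0x45 R4=0xb1  N=0 Z=0
-- IRQ taken; context saved, return-PC = 12 --

K = 11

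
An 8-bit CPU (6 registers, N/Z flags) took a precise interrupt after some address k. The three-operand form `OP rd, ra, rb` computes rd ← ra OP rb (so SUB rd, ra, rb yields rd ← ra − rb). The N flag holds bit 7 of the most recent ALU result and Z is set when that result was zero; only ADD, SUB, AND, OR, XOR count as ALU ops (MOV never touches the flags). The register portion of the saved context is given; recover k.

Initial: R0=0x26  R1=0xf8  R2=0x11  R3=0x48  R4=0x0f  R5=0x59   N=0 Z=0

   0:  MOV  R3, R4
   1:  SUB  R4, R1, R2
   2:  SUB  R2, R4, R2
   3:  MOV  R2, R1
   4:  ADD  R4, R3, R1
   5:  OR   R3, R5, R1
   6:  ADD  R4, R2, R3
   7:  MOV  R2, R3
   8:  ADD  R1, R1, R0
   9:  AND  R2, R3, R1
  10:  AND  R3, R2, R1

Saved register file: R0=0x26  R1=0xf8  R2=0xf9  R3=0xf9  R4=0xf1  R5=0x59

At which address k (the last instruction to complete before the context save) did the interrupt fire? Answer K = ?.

after  0: R0=0x26 R1=0xf8 R2=0x11 R3=0x0f R4=0x0f R5=0x59  N=0 Z=0
after  1: R0=0x26 R1=0xf8 R2=0x11 R3=0x0f R4=0xe7 R5=0x59  N=1 Z=0
after  2: R0=0x26 R1=0xf8 R2=0xd6 R3=0x0f R4=0xe7 R5=0x59  N=1 Z=0
after  3: R0=0x26 R1=0xf8 R2=0xf8 R3=0x0f R4=0xe7 R5=0x59  N=1 Z=0
after  4: R0=0x26 R1=0xf8 R2=0xf8 R3=0x0f R4=0x07 R5=0x59  N=0 Z=0
after  5: R0=0x26 R1=0xf8 R2=0xf8 R3=0xf9 R4=0x07 R5=0x59  N=1 Z=0
after  6: R0=0x26 R1=0xf8 R2=0xf8 R3=0xf9 R4=0xf1 R5=0x59  N=1 Z=0
after  7: R0=0x26 R1=0xf8 R2=0xf9 R3=0xf9 R4=0xf1 R5=0x59  N=1 Z=0
-- IRQ taken; context saved, return-PC = 8 --

K = 7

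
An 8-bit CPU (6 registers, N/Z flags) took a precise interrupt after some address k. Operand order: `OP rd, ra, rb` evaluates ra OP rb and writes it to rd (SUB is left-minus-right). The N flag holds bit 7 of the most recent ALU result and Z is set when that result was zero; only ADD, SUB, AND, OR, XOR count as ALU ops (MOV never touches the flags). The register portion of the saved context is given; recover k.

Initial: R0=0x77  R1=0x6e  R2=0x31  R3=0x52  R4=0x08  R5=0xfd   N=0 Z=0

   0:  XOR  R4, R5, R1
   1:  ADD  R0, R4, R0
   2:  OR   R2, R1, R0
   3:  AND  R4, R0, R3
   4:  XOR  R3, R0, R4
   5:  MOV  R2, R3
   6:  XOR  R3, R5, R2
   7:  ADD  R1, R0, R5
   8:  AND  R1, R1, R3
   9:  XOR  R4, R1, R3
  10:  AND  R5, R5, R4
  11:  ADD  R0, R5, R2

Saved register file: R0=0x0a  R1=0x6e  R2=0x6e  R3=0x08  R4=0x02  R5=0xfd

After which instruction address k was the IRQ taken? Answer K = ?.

after  0: R0=0x77 R1=0x6e R2=0x31 R3=0x52 R4=0x93 R5=0xfd  N=1 Z=0
after  1: R0=0x0a R1=0x6e R2=0x31 R3=0x52 R4=0x93 R5=0xfd  N=0 Z=0
after  2: R0=0x0a R1=0x6e R2=0x6e R3=0x52 R4=0x93 R5=0xfd  N=0 Z=0
after  3: R0=0x0a R1=0x6e R2=0x6e R3=0x52 R4=0x02 R5=0xfd  N=0 Z=0
after  4: R0=0x0a R1=0x6e R2=0x6e R3=0x08 R4=0x02 R5=0xfd  N=0 Z=0
-- IRQ taken; context saved, return-PC = 5 --

K = 4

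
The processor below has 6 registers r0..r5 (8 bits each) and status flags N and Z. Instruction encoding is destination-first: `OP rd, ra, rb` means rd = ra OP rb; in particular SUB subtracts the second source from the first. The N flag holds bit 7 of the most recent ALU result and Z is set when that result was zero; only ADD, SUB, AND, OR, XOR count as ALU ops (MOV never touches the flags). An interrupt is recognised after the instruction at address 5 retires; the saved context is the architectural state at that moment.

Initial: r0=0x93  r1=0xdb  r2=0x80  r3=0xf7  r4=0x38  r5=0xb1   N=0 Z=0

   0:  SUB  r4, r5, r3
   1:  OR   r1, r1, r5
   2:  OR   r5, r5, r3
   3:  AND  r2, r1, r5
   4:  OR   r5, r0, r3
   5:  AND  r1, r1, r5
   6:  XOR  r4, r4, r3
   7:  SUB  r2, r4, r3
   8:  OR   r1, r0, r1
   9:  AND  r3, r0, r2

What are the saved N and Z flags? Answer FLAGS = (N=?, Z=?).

FLAGS = (N=1, Z=0)

after  0: r0=0x93 r1=0xdb r2=0x80 r3=0xf7 r4=0xba r5=0xb1  N=1 Z=0
after  1: r0=0x93 r1=0xfb r2=0x80 r3=0xf7 r4=0xba r5=0xb1  N=1 Z=0
after  2: r0=0x93 r1=0xfb r2=0x80 r3=0xf7 r4=0xba r5=0xf7  N=1 Z=0
after  3: r0=0x93 r1=0xfb r2=0xf3 r3=0xf7 r4=0xba r5=0xf7  N=1 Z=0
after  4: r0=0x93 r1=0xfb r2=0xf3 r3=0xf7 r4=0xba r5=0xf7  N=1 Z=0
after  5: r0=0x93 r1=0xf3 r2=0xf3 r3=0xf7 r4=0xba r5=0xf7  N=1 Z=0
-- IRQ taken; context saved, return-PC = 6 --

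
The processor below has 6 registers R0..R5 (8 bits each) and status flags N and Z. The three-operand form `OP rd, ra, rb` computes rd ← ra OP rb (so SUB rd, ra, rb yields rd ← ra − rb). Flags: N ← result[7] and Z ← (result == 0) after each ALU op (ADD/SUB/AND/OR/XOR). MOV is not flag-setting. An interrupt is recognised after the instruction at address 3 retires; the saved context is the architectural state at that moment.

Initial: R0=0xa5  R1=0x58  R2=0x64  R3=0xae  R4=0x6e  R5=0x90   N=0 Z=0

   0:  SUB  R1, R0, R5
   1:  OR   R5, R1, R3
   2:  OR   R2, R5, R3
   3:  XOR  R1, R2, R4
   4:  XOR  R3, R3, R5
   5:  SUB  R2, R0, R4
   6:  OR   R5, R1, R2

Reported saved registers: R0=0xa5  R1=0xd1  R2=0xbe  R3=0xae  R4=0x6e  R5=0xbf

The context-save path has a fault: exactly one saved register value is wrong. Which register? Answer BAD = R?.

BAD = R2

after  0: R0=0xa5 R1=0x15 R2=0x64 R3=0xae R4=0x6e R5=0x90  N=0 Z=0
after  1: R0=0xa5 R1=0x15 R2=0x64 R3=0xae R4=0x6e R5=0xbf  N=1 Z=0
after  2: R0=0xa5 R1=0x15 R2=0xbf R3=0xae R4=0x6e R5=0xbf  N=1 Z=0
after  3: R0=0xa5 R1=0xd1 R2=0xbf R3=0xae R4=0x6e R5=0xbf  N=1 Z=0
-- IRQ taken; context saved, return-PC = 4 --
mismatch: R2: reported 0xbe vs actual 0xbf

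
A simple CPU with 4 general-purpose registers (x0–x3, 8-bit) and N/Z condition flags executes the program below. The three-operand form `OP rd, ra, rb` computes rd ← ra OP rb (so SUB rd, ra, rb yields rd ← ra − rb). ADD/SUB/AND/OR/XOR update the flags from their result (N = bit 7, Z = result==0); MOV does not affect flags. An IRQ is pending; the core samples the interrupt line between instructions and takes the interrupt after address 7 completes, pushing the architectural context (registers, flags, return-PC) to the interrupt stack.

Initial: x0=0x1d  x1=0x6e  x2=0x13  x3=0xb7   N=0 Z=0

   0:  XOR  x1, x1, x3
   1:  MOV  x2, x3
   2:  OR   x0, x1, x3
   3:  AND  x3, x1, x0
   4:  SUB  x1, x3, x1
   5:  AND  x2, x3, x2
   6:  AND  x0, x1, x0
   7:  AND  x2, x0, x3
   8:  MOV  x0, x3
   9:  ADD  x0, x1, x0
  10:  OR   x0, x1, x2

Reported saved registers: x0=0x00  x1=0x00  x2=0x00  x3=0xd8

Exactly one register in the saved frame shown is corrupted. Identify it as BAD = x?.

after  0: x0=0x1d x1=0xd9 x2=0x13 x3=0xb7  N=1 Z=0
after  1: x0=0x1d x1=0xd9 x2=0xb7 x3=0xb7  N=1 Z=0
after  2: x0=0xff x1=0xd9 x2=0xb7 x3=0xb7  N=1 Z=0
after  3: x0=0xff x1=0xd9 x2=0xb7 x3=0xd9  N=1 Z=0
after  4: x0=0xff x1=0x00 x2=0xb7 x3=0xd9  N=0 Z=1
after  5: x0=0xff x1=0x00 x2=0x91 x3=0xd9  N=1 Z=0
after  6: x0=0x00 x1=0x00 x2=0x91 x3=0xd9  N=0 Z=1
after  7: x0=0x00 x1=0x00 x2=0x00 x3=0xd9  N=0 Z=1
-- IRQ taken; context saved, return-PC = 8 --
mismatch: x3: reported 0xd8 vs actual 0xd9

BAD = x3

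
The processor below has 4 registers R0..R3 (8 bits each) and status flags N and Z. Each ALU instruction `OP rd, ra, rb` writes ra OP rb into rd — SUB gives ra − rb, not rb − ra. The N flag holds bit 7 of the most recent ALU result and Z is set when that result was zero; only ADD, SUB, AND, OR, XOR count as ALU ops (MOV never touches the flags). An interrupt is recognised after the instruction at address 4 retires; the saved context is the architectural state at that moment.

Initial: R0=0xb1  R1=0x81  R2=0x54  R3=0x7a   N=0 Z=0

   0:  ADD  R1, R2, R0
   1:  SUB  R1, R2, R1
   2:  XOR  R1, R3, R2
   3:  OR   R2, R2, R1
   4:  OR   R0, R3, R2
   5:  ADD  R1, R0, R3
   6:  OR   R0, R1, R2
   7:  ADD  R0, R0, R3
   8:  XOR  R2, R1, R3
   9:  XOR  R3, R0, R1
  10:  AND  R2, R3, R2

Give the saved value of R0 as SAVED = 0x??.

after  0: R0=0xb1 R1=0x05 R2=0x54 R3=0x7a  N=0 Z=0
after  1: R0=0xb1 R1=0x4f R2=0x54 R3=0x7a  N=0 Z=0
after  2: R0=0xb1 R1=0x2e R2=0x54 R3=0x7a  N=0 Z=0
after  3: R0=0xb1 R1=0x2e R2=0x7e R3=0x7a  N=0 Z=0
after  4: R0=0x7e R1=0x2e R2=0x7e R3=0x7a  N=0 Z=0
-- IRQ taken; context saved, return-PC = 5 --

SAVED = 0x7e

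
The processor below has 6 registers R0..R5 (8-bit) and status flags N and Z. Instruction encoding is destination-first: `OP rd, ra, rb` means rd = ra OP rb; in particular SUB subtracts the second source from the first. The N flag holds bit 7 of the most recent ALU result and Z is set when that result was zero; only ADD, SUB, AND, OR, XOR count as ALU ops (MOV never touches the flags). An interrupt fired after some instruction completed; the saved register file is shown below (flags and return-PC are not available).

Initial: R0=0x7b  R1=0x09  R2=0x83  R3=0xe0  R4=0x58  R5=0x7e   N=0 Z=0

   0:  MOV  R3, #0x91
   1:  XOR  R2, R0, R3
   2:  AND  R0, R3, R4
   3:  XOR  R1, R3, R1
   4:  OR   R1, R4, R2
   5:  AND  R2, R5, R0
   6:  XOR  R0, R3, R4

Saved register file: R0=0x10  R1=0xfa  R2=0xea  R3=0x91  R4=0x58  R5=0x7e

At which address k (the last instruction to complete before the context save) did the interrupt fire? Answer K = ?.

K = 4

after  0: R0=0x7b R1=0x09 R2=0x83 R3=0x91 R4=0x58 R5=0x7e  N=0 Z=0
after  1: R0=0x7b R1=0x09 R2=0xea R3=0x91 R4=0x58 R5=0x7e  N=1 Z=0
after  2: R0=0x10 R1=0x09 R2=0xea R3=0x91 R4=0x58 R5=0x7e  N=0 Z=0
after  3: R0=0x10 R1=0x98 R2=0xea R3=0x91 R4=0x58 R5=0x7e  N=1 Z=0
after  4: R0=0x10 R1=0xfa R2=0xea R3=0x91 R4=0x58 R5=0x7e  N=1 Z=0
-- IRQ taken; context saved, return-PC = 5 --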